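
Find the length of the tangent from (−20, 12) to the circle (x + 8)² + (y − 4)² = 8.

10√2

The centre is (−8, 4) and r = 2√2. The square of the distance from P to the centre is 144 + 64 = 208.
By the tangent–radius right angle, tangent length = √(|PO|² − r²) = √200 = 10√2.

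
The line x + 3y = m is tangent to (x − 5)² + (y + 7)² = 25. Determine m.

m = −16 ± 5√10

The line touches the circle iff its distance from (5, −7) is 5:
|1·5 + 3·(−7) − m| / √10 = 5
|m − (−16)| = 5√10.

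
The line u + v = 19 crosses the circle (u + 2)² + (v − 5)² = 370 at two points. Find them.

From the line, v = −u + 19. Substituting:
2u² − 24u − 170 = 0  ⟹  u² − 12u − 85 = 0
u = 17 or u = −5, giving (17, 2) and (−5, 24).

(−5, 24) and (17, 2)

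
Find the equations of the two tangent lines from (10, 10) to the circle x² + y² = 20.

x − 2y = −10 and 2x − y = 10

Let a tangent through (10, 10) have slope m. Its distance from (0, 0) must equal 2√5:
[m·(−10) − (−10)]² = 20(m² + 1)
2m² − 5m + 2 = 0, so m = 1/2 or m = 2.
Through (10, 10) these give x − 2y = −10 and 2x − y = 10.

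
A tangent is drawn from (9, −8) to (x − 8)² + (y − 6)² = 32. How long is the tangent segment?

√165

Centre (8, 6), r² = 32. |PO|² = (1)² + (−14)² = 197.
Power of the point: PT² = |PO|² − r² = 165, so PT = √165.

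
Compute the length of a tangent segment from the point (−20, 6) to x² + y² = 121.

The centre is (0, 0) and r = 11. The square of the distance from P to the centre is 400 + 36 = 436.
By the tangent–radius right angle, tangent length = √(|PO|² − r²) = √315 = 3√35.

3√35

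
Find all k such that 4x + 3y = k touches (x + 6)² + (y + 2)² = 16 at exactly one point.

k = −50 or k = −10

For a tangent, require d(centre, line) = r = 4.
|4·(−6) + 3·(−2) − k| / √25 = 4
|k − (−30)| = 4·5, so k = −10 or k = −50.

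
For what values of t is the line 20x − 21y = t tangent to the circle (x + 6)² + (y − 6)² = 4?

t = −304 or t = −188

For a tangent, require d(centre, line) = r = 2.
|20·(−6) − 21·6 − t| / √841 = 2
|t − (−246)| = 2·29, so t = −188 or t = −304.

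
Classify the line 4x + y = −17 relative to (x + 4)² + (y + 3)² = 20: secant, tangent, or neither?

Substituting the line into the circle gives 17x² + 120x + 192 = 0.
Δ = 14400 − 13056 = 1344.
Two real roots: the line is a secant.

secant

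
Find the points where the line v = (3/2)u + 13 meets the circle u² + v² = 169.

(−12, −5) and (0, 13)

Substitute v = (26 + 3u)/2:
13u² + 156u = 0  ⟹  u² + 12u = 0
u = 0 or u = −12, giving (0, 13) and (−12, −5).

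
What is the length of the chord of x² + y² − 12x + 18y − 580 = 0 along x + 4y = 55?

8√17

Centre (6, −9), r² = 697. Perpendicular distance d from centre to line = |−85| / √17 = 85/√17.
Chord = 2√(r² − d²) = 2·√(272) = 8√17.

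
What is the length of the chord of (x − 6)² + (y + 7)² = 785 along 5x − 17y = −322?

Centre (6, −7), r² = 785. Perpendicular distance d from centre to line = |471| / √314 = 471/√314.
Half the chord is √(r² − d²) = √(157/2), so the full chord is √314.

√314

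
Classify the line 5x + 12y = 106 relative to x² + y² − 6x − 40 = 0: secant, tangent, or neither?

Substituting the line into the circle gives 169x² − 1924x + 5476 = 0.
Δ = 3701776 − 3701776 = 0.
A repeated root: the line is tangent.

tangent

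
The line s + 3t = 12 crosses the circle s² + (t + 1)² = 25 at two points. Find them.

(0, 4) and (3, 3)

From the line, t = (12 − s)/3. Substituting:
10s² − 30s = 0  ⟹  s² − 3s = 0
s = 3 or s = 0, giving (3, 3) and (0, 4).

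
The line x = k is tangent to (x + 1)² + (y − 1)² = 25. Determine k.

k = −6 or k = 4

The line touches the circle iff its distance from (−1, 1) is 5:
|1·(−1) + 0·1 − k| / √1 = 5
|k − (−1)| = 5, so k = 4 or k = −6.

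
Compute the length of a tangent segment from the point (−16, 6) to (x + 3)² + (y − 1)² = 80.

Centre (−3, 1), r² = 80. |PO|² = (−13)² + (5)² = 194.
By the tangent–radius right angle, tangent length = √(|PO|² − r²) = √114.

√114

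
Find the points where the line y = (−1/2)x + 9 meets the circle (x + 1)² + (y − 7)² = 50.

From the line, y = (18 − x)/2. Substituting:
5x² − 180 = 0  ⟹  x² − 36 = 0
x = 6 or x = −6, giving (6, 6) and (−6, 12).

(−6, 12) and (6, 6)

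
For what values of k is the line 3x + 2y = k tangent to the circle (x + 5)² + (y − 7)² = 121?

The line touches the circle iff its distance from (−5, 7) is 11:
|3·(−5) + 2·7 − k| / √13 = 11
|k − (−1)| = 11√13.

k = −1 ± 11√13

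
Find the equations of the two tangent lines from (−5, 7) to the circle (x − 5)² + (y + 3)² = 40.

x + 3y = 16 and 3x + y = −8

Write the tangent as mx − y + (7 − m·(−5)) = 0 and set its distance from the centre to 2√10:
(10m − (−10))² = 40(m² + 1)
3m² + 10m + 3 = 0, so m = −1/3 or m = −3.
With m = −1/3: x + 3y = 16. With m = −3: 3x + y = −8.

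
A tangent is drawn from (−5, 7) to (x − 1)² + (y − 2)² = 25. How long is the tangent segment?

6

Centre (1, 2), r² = 25. |PO|² = (−6)² + (5)² = 61.
By the tangent–radius right angle, tangent length = √(|PO|² − r²) = √36 = 6.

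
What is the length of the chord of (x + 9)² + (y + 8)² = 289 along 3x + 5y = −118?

Substitute y = (−118 − 3x)/5:
34x² + 918x + 884 = 0  ⟹  x² + 27x + 26 = 0
x = −1 or x = −26, giving (−1, −23) and (−26, −8).
Chord length = distance between (−1, −23) and (−26, −8) = √850 = 5√34.

5√34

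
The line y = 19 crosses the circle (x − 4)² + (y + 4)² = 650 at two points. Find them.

Express y = 19 and substitute into the circle:
x² − 8x − 105 = 0
x = 15 or x = −7, giving (15, 19) and (−7, 19).

(−7, 19) and (15, 19)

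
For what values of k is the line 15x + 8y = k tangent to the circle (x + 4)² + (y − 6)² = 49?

For a tangent, require d(centre, line) = r = 7.
|15·(−4) + 8·6 − k| / √289 = 7
|k − (−12)| = 7·17, so k = 107 or k = −131.

k = −131 or k = 107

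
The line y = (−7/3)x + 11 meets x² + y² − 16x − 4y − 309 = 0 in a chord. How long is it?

5√58

Substitute y = (33 − 7x)/3:
58x² − 522x − 2088 = 0  ⟹  x² − 9x − 36 = 0
x = 12 or x = −3, giving (12, −17) and (−3, 18).
|(12, −17) − (−3, 18)| = √((15)² + (−35)²) = 5√58.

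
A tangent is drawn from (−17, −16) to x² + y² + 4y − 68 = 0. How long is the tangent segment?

√413

Centre (0, −2), r² = 72. |PO|² = (−17)² + (−14)² = 485.
Power of the point: PT² = |PO|² − r² = 413, so PT = √413.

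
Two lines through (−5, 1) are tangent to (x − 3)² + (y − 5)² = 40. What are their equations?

Write the tangent as mx − y + (1 − m·(−5)) = 0 and set its distance from the centre to 2√10:
(8m − (4))² = 40(m² + 1)
3m² − 8m − 3 = 0, so m = 3 or m = −1/3.
Through (−5, 1) these give 3x − y = −16 and x + 3y = −2.

3x − y = −16 and x + 3y = −2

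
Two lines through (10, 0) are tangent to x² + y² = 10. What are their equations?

A line y − (0) = m(x − (10)) is tangent when its distance from (0, 0) is √10:
[m·(−10) − (0)]² = 10(m² + 1)
9m² − 1 = 0, so m = 1/3 or m = −1/3.
With m = 1/3: x − 3y = 10. With m = −1/3: x + 3y = 10.

x − 3y = 10 and x + 3y = 10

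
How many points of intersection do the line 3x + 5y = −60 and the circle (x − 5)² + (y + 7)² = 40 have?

d² = (3·5 + 5·(−7) − (−60))²/34 = 800/17; r² = 40.
Since d² > r², the line lies outside the circle.

0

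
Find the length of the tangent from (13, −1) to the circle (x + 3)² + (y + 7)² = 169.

The centre is (−3, −7) and r = 13. The square of the distance from P to the centre is 256 + 36 = 292.
The tangent meets the radius at right angles, so tangent² = |PO|² − r² = 292 − 169 = 123.

√123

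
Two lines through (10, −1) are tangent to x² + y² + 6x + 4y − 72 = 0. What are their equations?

Write the tangent as mx − y + (−1 − m·(10)) = 0 and set its distance from the centre to √85:
[m·(−13) − (−1)]² = 85(m² + 1)
42m² − 13m − 42 = 0, so m = −6/7 or m = 7/6.
With m = −6/7: 6x + 7y = 53. With m = 7/6: 7x − 6y = 76.

6x + 7y = 53 and 7x − 6y = 76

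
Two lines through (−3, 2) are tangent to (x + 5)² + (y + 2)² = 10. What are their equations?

A line y − (2) = m(x − (−3)) is tangent when its distance from (−5, −2) is √10:
[m·(−2) − (−4)]² = 10(m² + 1)
3m² + 8m − 3 = 0, so m = 1/3 or m = −3.
With m = 1/3: x − 3y = −9. With m = −3: 3x + y = −7.

x − 3y = −9 and 3x + y = −7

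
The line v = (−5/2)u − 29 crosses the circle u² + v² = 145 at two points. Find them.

Substitute v = (−58 − 5u)/2:
29u² + 580u + 2784 = 0  ⟹  u² + 20u + 96 = 0
u = −8 or u = −12, giving (−8, −9) and (−12, 1).

(−12, 1) and (−8, −9)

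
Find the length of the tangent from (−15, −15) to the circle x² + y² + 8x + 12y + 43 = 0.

The centre is (−4, −6) and r = 3. The square of the distance from P to the centre is 121 + 81 = 202.
The tangent meets the radius at right angles, so tangent² = |PO|² − r² = 202 − 9 = 193.

√193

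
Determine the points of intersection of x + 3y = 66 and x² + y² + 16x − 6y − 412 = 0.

(−9, 25) and (6, 20)

Express y = (66 − x)/3 and substitute into the circle:
10x² + 30x − 540 = 0  ⟹  x² + 3x − 54 = 0
x = 6 or x = −9, giving (6, 20) and (−9, 25).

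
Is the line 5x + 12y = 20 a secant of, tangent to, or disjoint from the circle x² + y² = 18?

secant

Substituting the line into the circle gives 169x² − 200x − 2192 = 0.
Δ = 40000 − (−1481792) = 1521792.
Two real roots: the line is a secant.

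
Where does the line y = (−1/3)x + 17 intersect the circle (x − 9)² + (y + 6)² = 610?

(0, 17) and (30, 7)

Express y = (51 − x)/3 and substitute into the circle:
10x² − 300x = 0  ⟹  x² − 30x = 0
x = 30 or x = 0, giving (30, 7) and (0, 17).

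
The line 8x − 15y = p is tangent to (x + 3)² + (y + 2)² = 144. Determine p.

Tangency holds when the distance from the centre (−3, −2) to the line equals the radius 12:
|8·(−3) − 15·(−2) − p| / √289 = 12
|p − (6)| = 12·17, so p = 210 or p = −198.

p = −198 or p = 210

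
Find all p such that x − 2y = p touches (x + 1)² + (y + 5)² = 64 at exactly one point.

The line touches the circle iff its distance from (−1, −5) is 8:
|1·(−1) − 2·(−5) − p| / √5 = 8
|p − (9)| = 8√5.

p = 9 ± 8√5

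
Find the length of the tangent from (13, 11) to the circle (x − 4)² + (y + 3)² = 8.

With centre O = (4, −3), |OP|² = 277 and r² = 8.
The tangent meets the radius at right angles, so tangent² = |PO|² − r² = 277 − 8 = 269.

√269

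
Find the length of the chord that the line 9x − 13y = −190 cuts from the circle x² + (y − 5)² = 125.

5√10

Centre (0, 5), r² = 125. Perpendicular distance d from centre to line = |125| / √250 = 125/√250.
Half the chord is √(r² − d²) = √(125/2), so the full chord is 5√10.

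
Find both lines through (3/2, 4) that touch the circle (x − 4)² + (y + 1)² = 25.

4x − 3y = −6 and y = 4

A line y − (4) = m(x − (3/2)) is tangent when its distance from (4, −1) is 5:
(5/2m − (−5))² = 25(m² + 1)
3m² − 4m = 0, so m = 4/3 or m = 0.
With m = 4/3: 4x − 3y = −6. With m = 0: y = 4.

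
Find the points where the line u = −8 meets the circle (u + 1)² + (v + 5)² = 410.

(−8, −24) and (−8, 14)

The line gives u = −8. Substituting into the circle:
v² + 10v − 336 = 0
v = 14 or v = −24, giving (−8, 14) and (−8, −24).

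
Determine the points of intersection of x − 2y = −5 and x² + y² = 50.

From the line, y = (5 + x)/2. Substituting:
5x² + 10x − 175 = 0  ⟹  x² + 2x − 35 = 0
x = 5 or x = −7, giving (5, 5) and (−7, −1).

(−7, −1) and (5, 5)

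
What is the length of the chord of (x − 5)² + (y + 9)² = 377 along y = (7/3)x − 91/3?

5√58

The distance from (5, −9) to the line is 29/√58, and r² = 377.
Half the chord is √(r² − d²) = √(725/2), so the full chord is 5√58.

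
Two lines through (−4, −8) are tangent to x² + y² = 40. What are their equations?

Write the tangent as mx − y + (−8 − m·(−4)) = 0 and set its distance from the centre to 2√10:
[m·(4) − (8)]² = 40(m² + 1)
3m² + 8m − 3 = 0, so m = 1/3 or m = −3.
Through (−4, −8) these give x − 3y = 20 and 3x + y = −20.

x − 3y = 20 and 3x + y = −20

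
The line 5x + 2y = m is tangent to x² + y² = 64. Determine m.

Tangency holds when the distance from the centre (0, 0) to the line equals the radius 8:
|5·0 + 2·0 − m| / √29 = 8
|m| = 8√29.

m = ±8√29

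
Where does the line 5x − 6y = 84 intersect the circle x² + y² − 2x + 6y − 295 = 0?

(−6, −19) and (18, 1)

Express y = (−84 + 5x)/6 and substitute into the circle:
61x² − 732x − 6588 = 0  ⟹  x² − 12x − 108 = 0
x = 18 or x = −6, giving (18, 1) and (−6, −19).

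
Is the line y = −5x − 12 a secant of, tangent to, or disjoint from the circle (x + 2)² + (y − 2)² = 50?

secant

Substituting the line into the circle gives 26x² + 144x + 150 = 0.
Discriminant = (144)² − 4·26·(150) = 5136 > 0.
Two real roots: the line is a secant.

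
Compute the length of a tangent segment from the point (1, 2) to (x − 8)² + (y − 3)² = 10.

2√10

With centre O = (8, 3), |OP|² = 50 and r² = 10.
The tangent meets the radius at right angles, so tangent² = |PO|² − r² = 50 − 10 = 40.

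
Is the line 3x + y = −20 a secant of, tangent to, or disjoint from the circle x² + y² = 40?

tangent

Substituting the line into the circle gives 10x² + 120x + 360 = 0.
Discriminant = (120)² − 4·10·(360) = 0.
A repeated root: the line is tangent.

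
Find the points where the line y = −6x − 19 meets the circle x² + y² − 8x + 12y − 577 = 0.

Substitute y = −6x − 19:
37x² + 148x − 444 = 0  ⟹  x² + 4x − 12 = 0
x = 2 or x = −6, giving (2, −31) and (−6, 17).

(−6, 17) and (2, −31)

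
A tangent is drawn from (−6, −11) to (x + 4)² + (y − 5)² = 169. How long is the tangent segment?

√91

Centre (−4, 5), r² = 169. |PO|² = (−2)² + (−16)² = 260.
Power of the point: PT² = |PO|² − r² = 91, so PT = √91.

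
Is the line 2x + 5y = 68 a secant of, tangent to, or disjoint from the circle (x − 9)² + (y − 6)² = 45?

Centre (9, 6), r² = 45. Distance² from centre to line = (−20)²/29 = 400/29.
Since d² < r², the line cuts the circle twice.

secant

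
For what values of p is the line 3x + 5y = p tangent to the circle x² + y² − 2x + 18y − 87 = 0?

p = −42 ± 13√34

Tangency holds when the distance from the centre (1, −9) to the line equals the radius 13:
|3·1 + 5·(−9) − p| / √34 = 13
|p − (−42)| = 13√34.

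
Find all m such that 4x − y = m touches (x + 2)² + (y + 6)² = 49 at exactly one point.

m = −2 ± 7√17

The line touches the circle iff its distance from (−2, −6) is 7:
|4·(−2) − 1·(−6) − m| / √17 = 7
|m − (−2)| = 7√17.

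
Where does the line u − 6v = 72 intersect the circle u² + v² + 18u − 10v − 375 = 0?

(−18, −15) and (6, −11)

From the line, v = (−72 + u)/6. Substituting:
37u² + 444u − 3996 = 0  ⟹  u² + 12u − 108 = 0
u = 6 or u = −18, giving (6, −11) and (−18, −15).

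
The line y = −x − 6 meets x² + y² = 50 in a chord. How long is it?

8√2

Express y = −x − 6 and substitute into the circle:
2x² + 12x − 14 = 0  ⟹  x² + 6x − 7 = 0
x = 1 or x = −7, giving (1, −7) and (−7, 1).
|(1, −7) − (−7, 1)| = √((8)² + (−8)²) = 8√2.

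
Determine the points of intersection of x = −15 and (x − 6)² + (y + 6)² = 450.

(−15, −9) and (−15, −3)

The line gives x = −15. Substituting into the circle:
y² + 12y + 27 = 0
y = −3 or y = −9, giving (−15, −3) and (−15, −9).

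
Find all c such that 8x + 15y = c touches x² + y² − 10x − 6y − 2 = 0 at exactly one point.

For a tangent, require d(centre, line) = r = 6.
|8·5 + 15·3 − c| / √289 = 6
|c − (85)| = 6·17, so c = 187 or c = −17.

c = −17 or c = 187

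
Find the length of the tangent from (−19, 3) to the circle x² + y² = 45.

5√13

Centre (0, 0), r² = 45. |PO|² = (−19)² + (3)² = 370.
Power of the point: PT² = |PO|² − r² = 325, so PT = 5√13.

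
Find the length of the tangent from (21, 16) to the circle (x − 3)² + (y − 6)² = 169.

The centre is (3, 6) and r = 13. The square of the distance from P to the centre is 324 + 100 = 424.
The tangent meets the radius at right angles, so tangent² = |PO|² − r² = 424 − 169 = 255.

√255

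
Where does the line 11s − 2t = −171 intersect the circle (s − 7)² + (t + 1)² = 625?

(−17, −8) and (−13, 14)

Express t = (171 + 11s)/2 and substitute into the circle:
125s² + 3750s + 27625 = 0  ⟹  s² + 30s + 221 = 0
s = −13 or s = −17, giving (−13, 14) and (−17, −8).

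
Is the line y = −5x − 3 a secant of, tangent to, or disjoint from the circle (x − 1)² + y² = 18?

secant

Substituting the line into the circle gives 26x² + 28x − 8 = 0.
Discriminant = (28)² − 4·26·(−8) = 1616 > 0.
Two real roots: the line is a secant.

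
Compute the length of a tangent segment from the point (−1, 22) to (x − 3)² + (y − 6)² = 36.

2√59

With centre O = (3, 6), |OP|² = 272 and r² = 36.
The tangent meets the radius at right angles, so tangent² = |PO|² − r² = 272 − 36 = 236.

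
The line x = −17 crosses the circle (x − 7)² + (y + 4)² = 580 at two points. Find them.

The line gives x = −17. Substituting into the circle:
y² + 8y + 12 = 0
y = −2 or y = −6, giving (−17, −2) and (−17, −6).

(−17, −6) and (−17, −2)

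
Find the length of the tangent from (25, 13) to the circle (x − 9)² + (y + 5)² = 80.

The centre is (9, −5) and r = 4√5. The square of the distance from P to the centre is 256 + 324 = 580.
Power of the point: PT² = |PO|² − r² = 500, so PT = 10√5.

10√5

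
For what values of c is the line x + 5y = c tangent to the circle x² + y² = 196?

c = ±14√26

Tangency holds when the distance from the centre (0, 0) to the line equals the radius 14:
|1·0 + 5·0 − c| / √26 = 14
|c| = 14√26.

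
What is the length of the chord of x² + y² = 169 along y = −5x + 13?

5√26

The distance from (0, 0) to the line is 13/√26, and r² = 169.
Half the chord is √(r² − d²) = √(325/2), so the full chord is 5√26.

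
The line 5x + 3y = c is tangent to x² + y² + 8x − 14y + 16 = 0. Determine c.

Tangency holds when the distance from the centre (−4, 7) to the line equals the radius 7:
|5·(−4) + 3·7 − c| / √34 = 7
|c − (1)| = 7√34.

c = 1 ± 7√34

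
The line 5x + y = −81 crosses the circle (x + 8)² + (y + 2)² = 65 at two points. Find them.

(−16, −1) and (−15, −6)

Substitute y = −5x − 81:
26x² + 806x + 6240 = 0  ⟹  x² + 31x + 240 = 0
x = −15 or x = −16, giving (−15, −6) and (−16, −1).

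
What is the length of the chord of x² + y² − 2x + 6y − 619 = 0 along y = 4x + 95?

2√17

The distance from (1, −3) to the line is 102/√17, and r² = 629.
Half the chord is √(r² − d²) = √(17), so the full chord is 2√17.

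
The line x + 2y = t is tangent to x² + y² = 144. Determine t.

t = ±12√5

Tangency holds when the distance from the centre (0, 0) to the line equals the radius 12:
|1·0 + 2·0 − t| / √5 = 12
|t| = 12√5.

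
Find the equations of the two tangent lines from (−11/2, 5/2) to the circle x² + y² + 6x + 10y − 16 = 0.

Write the tangent as mx − y + (5/2 − m·(−11/2)) = 0 and set its distance from the centre to 5√2:
(5/2m − (−15/2))² = 50(m² + 1)
7m² − 6m − 1 = 0, so m = −1/7 or m = 1.
Through (−11/2, 5/2) these give x + 7y = 12 and x − y = −8.

x + 7y = 12 and x − y = −8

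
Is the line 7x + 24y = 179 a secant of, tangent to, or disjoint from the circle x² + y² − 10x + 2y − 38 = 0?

d² = (7·5 + 24·(−1) − (179))²/625 = 28224/625; r² = 64.
Since d² < r², the line cuts the circle twice.

secant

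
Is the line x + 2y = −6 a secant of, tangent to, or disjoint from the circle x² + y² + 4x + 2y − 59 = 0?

Centre (−2, −1), r² = 64. Distance² from centre to line = (2)²/5 = 4/5.
Since d² < r², the line cuts the circle twice.

secant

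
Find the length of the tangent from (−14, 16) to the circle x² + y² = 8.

2√111

The centre is (0, 0) and r = 2√2. The square of the distance from P to the centre is 196 + 256 = 452.
The tangent meets the radius at right angles, so tangent² = |PO|² − r² = 452 − 8 = 444.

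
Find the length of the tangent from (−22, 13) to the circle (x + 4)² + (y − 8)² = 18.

√331

The centre is (−4, 8) and r = 3√2. The square of the distance from P to the centre is 324 + 25 = 349.
Power of the point: PT² = |PO|² − r² = 331, so PT = √331.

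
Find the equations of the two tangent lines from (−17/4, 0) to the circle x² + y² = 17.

Write the tangent as mx − y + (0 − m·(−17/4)) = 0 and set its distance from the centre to √17:
[m·(17/4) − (0)]² = 17(m² + 1)
m² − 16 = 0, so m = −4 or m = 4.
Through (−17/4, 0) these give 4x + y = −17 and 4x − y = −17.

4x + y = −17 and 4x − y = −17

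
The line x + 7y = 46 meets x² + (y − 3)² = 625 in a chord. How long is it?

The distance from (0, 3) to the line is 25/√50, and r² = 625.
Half the chord is √(r² − d²) = √(1225/2), so the full chord is 35√2.

35√2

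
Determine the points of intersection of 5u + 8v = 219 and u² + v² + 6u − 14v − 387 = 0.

(−1, 28) and (15, 18)

Express v = (219 − 5u)/8 and substitute into the circle:
89u² − 1246u − 1335 = 0  ⟹  u² − 14u − 15 = 0
u = 15 or u = −1, giving (15, 18) and (−1, 28).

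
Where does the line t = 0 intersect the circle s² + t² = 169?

Express t = 0 and substitute into the circle:
s² − 169 = 0
s = 13 or s = −13, giving (13, 0) and (−13, 0).

(−13, 0) and (13, 0)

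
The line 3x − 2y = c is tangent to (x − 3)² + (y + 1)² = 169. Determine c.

For a tangent, require d(centre, line) = r = 13.
|3·3 − 2·(−1) − c| / √13 = 13
|c − (11)| = 13√13.

c = 11 ± 13√13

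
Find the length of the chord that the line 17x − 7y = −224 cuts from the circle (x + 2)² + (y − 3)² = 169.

The distance from (−2, 3) to the line is 169/√338, and r² = 169.
Half the chord is √(r² − d²) = √(169/2), so the full chord is 13√2.

13√2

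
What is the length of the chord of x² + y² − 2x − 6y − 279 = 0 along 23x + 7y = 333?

Express y = (333 − 23x)/7 and substitute into the circle:
578x² − 14450x + 83232 = 0  ⟹  x² − 25x + 144 = 0
x = 16 or x = 9, giving (16, −5) and (9, 18).
Chord length = distance between (16, −5) and (9, 18) = √578 = 17√2.

17√2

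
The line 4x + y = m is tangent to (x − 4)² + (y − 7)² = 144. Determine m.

m = 23 ± 12√17

Tangency holds when the distance from the centre (4, 7) to the line equals the radius 12:
|4·4 + 1·7 − m| / √17 = 12
|m − (23)| = 12√17.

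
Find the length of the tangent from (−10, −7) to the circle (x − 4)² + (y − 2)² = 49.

2√57

With centre O = (4, 2), |OP|² = 277 and r² = 49.
Power of the point: PT² = |PO|² − r² = 228, so PT = 2√57.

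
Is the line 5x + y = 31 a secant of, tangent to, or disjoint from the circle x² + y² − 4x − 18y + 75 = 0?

Centre (2, 9), r² = 10. Distance² from centre to line = (−12)²/26 = 72/13.
Since d² < r², the line cuts the circle twice.

secant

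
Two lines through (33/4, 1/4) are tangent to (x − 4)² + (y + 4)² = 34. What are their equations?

Let a tangent through (33/4, 1/4) have slope m. Its distance from (4, −4) must equal √34:
[m·(−17/4) − (−17/4)]² = 34(m² + 1)
15m² + 34m + 15 = 0, so m = −5/3 or m = −3/5.
Through (33/4, 1/4) these give 5x + 3y = 42 and 3x + 5y = 26.

5x + 3y = 42 and 3x + 5y = 26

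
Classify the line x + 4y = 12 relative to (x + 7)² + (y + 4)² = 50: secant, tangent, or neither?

Substituting the line into the circle gives 17x² + 168x + 768 = 0.
Δ = 28224 − 52224 = −24000.
No real roots: the line does not meet the circle.

neither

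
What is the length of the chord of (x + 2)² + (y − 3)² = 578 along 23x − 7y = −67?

Centre (−2, 3), r² = 578. Perpendicular distance d from centre to line = |0| / √578 = 0/√578.
Half the chord is √(r² − d²) = √(578), so the full chord is 34√2.

34√2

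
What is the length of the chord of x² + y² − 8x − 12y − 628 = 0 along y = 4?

52

The distance from (4, 6) to the line is 2, and r² = 680.
Half the chord is √(r² − d²) = √(676), so the full chord is 52.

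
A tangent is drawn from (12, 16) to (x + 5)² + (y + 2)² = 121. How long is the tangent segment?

Centre (−5, −2), r² = 121. |PO|² = (17)² + (18)² = 613.
The tangent meets the radius at right angles, so tangent² = |PO|² − r² = 613 − 121 = 492.

2√123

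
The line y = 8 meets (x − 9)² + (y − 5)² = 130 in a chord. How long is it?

The distance from (9, 5) to the line is 3, and r² = 130.
Half the chord is √(r² − d²) = √(121), so the full chord is 22.

22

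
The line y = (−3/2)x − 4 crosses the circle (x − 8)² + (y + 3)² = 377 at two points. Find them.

(−8, 8) and (12, −22)

Express y = (−8 − 3x)/2 and substitute into the circle:
13x² − 52x − 1248 = 0  ⟹  x² − 4x − 96 = 0
x = 12 or x = −8, giving (12, −22) and (−8, 8).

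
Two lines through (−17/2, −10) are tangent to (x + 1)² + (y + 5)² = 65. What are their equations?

A line y − (−10) = m(x − (−17/2)) is tangent when its distance from (−1, −5) is √65:
[m·(15/2) − (5)]² = 65(m² + 1)
7m² + 60m + 32 = 0, so m = −4/7 or m = −8.
Through (−17/2, −10) these give 4x + 7y = −104 and 8x + y = −78.

4x + 7y = −104 and 8x + y = −78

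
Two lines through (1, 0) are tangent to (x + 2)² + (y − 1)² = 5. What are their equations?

A line y − (0) = m(x − (1)) is tangent when its distance from (−2, 1) is √5:
(−3m − (1))² = 5(m² + 1)
2m² + 3m − 2 = 0, so m = −2 or m = 1/2.
With m = −2: 2x + y = 2. With m = 1/2: x − 2y = 1.

2x + y = 2 and x − 2y = 1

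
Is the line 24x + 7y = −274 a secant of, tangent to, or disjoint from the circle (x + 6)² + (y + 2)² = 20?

Substituting the line into the circle gives 625x² + 13068x + 68384 = 0.
Discriminant = (13068)² − 4·625·(68384) = −187376 < 0.
No real roots: the line does not meet the circle.

disjoint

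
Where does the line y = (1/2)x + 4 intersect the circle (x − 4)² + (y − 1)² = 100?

(−6, 1) and (10, 9)

From the line, y = (8 + x)/2. Substituting:
5x² − 20x − 300 = 0  ⟹  x² − 4x − 60 = 0
x = 10 or x = −6, giving (10, 9) and (−6, 1).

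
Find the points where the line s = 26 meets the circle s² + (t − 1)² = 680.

The line gives s = 26. Substituting into the circle:
t² − 2t − 3 = 0
t = 3 or t = −1, giving (26, 3) and (26, −1).

(26, −1) and (26, 3)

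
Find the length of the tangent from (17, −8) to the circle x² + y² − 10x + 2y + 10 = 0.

The centre is (5, −1) and r = 4. The square of the distance from P to the centre is 144 + 49 = 193.
The tangent meets the radius at right angles, so tangent² = |PO|² − r² = 193 − 16 = 177.

√177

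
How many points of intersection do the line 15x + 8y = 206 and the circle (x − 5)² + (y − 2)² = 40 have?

d² = (15·5 + 8·2 − (206))²/289 = 13225/289; r² = 40.
Since d² > r², the line lies outside the circle.

0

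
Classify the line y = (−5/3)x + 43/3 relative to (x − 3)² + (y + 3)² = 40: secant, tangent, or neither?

Centre (3, −3), r² = 40. Distance² from centre to line = (−37)²/34 = 1369/34.
Since d² > r², the line lies outside the circle.

neither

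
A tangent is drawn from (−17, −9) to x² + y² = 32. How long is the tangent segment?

13√2

The centre is (0, 0) and r = 4√2. The square of the distance from P to the centre is 289 + 81 = 370.
By the tangent–radius right angle, tangent length = √(|PO|² − r²) = √338 = 13√2.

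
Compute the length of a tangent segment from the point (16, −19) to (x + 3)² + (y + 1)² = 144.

With centre O = (−3, −1), |OP|² = 685 and r² = 144.
By the tangent–radius right angle, tangent length = √(|PO|² − r²) = √541.

√541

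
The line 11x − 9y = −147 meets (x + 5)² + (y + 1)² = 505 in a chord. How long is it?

Express y = (147 + 11x)/9 and substitute into the circle:
202x² + 4242x − 14544 = 0  ⟹  x² + 21x − 72 = 0
x = 3 or x = −24, giving (3, 20) and (−24, −13).
|(3, 20) − (−24, −13)| = √((27)² + (33)²) = 3√202.

3√202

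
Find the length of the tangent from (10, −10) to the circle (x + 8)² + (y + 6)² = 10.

√330

With centre O = (−8, −6), |OP|² = 340 and r² = 10.
Power of the point: PT² = |PO|² − r² = 330, so PT = √330.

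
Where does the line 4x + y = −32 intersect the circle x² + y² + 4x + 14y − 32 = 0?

From the line, y = −4x − 32. Substituting:
17x² + 204x + 544 = 0  ⟹  x² + 12x + 32 = 0
x = −4 or x = −8, giving (−4, −16) and (−8, 0).

(−8, 0) and (−4, −16)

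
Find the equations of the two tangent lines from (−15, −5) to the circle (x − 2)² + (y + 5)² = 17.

Write the tangent as mx − y + (−5 − m·(−15)) = 0 and set its distance from the centre to √17:
(17m − (0))² = 17(m² + 1)
16m² − 1 = 0, so m = −1/4 or m = 1/4.
Through (−15, −5) these give x + 4y = −35 and x − 4y = 5.

x + 4y = −35 and x − 4y = 5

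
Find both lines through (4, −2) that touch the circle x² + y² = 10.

x − 3y = 10 and 3x + y = 10

A line y − (−2) = m(x − (4)) is tangent when its distance from (0, 0) is √10:
[m·(−4) − (2)]² = 10(m² + 1)
3m² + 8m − 3 = 0, so m = 1/3 or m = −3.
Through (4, −2) these give x − 3y = 10 and 3x + y = 10.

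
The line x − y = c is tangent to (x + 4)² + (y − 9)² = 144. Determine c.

c = −13 ± 12√2

The line touches the circle iff its distance from (−4, 9) is 12:
|1·(−4) − 1·9 − c| / √2 = 12
|c − (−13)| = 12√2.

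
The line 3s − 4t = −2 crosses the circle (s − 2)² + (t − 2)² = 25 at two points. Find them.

(−2, −1) and (6, 5)

Express t = (2 + 3s)/4 and substitute into the circle:
25s² − 100s − 300 = 0  ⟹  s² − 4s − 12 = 0
s = 6 or s = −2, giving (6, 5) and (−2, −1).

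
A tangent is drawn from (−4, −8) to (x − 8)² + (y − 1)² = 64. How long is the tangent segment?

Centre (8, 1), r² = 64. |PO|² = (−12)² + (−9)² = 225.
The tangent meets the radius at right angles, so tangent² = |PO|² − r² = 225 − 64 = 161.

√161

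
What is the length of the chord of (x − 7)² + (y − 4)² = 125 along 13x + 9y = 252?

5√10

Express y = (252 − 13x)/9 and substitute into the circle:
250x² − 6750x + 40500 = 0  ⟹  x² − 27x + 162 = 0
x = 18 or x = 9, giving (18, 2) and (9, 15).
Chord length = distance between (18, 2) and (9, 15) = √250 = 5√10.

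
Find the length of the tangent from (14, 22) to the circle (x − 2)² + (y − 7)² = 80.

17

Centre (2, 7), r² = 80. |PO|² = (12)² + (15)² = 369.
The tangent meets the radius at right angles, so tangent² = |PO|² − r² = 369 − 80 = 289.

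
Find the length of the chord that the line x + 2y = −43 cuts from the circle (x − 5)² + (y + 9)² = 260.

8√5

Express y = (−43 − x)/2 and substitute into the circle:
5x² + 10x − 315 = 0  ⟹  x² + 2x − 63 = 0
x = 7 or x = −9, giving (7, −25) and (−9, −17).
Chord length = distance between (7, −25) and (−9, −17) = √320 = 8√5.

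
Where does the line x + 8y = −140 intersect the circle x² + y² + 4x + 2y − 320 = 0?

Substitute y = (−140 − x)/8:
65x² + 520x − 3120 = 0  ⟹  x² + 8x − 48 = 0
x = 4 or x = −12, giving (4, −18) and (−12, −16).

(−12, −16) and (4, −18)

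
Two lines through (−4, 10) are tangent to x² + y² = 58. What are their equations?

3x + 7y = 58 and 7x − 3y = −58

Write the tangent as mx − y + (10 − m·(−4)) = 0 and set its distance from the centre to √58:
[m·(4) − (−10)]² = 58(m² + 1)
21m² − 40m − 21 = 0, so m = −3/7 or m = 7/3.
With m = −3/7: 3x + 7y = 58. With m = 7/3: 7x − 3y = −58.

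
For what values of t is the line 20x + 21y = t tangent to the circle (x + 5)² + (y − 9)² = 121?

The line touches the circle iff its distance from (−5, 9) is 11:
|20·(−5) + 21·9 − t| / √841 = 11
|t − (89)| = 11·29, so t = 408 or t = −230.

t = −230 or t = 408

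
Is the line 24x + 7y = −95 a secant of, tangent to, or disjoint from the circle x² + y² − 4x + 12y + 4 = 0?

d² = (24·2 + 7·(−6) − (−95))²/625 = 10201/625; r² = 36.
Since d² < r², the line cuts the circle twice.

secant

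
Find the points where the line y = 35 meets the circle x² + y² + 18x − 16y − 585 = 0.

(−10, 35) and (−8, 35)

Express y = 35 and substitute into the circle:
x² + 18x + 80 = 0
x = −8 or x = −10, giving (−8, 35) and (−10, 35).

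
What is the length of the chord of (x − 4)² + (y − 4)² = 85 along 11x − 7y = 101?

The distance from (4, 4) to the line is 85/√170, and r² = 85.
Half the chord is √(r² − d²) = √(85/2), so the full chord is √170.

√170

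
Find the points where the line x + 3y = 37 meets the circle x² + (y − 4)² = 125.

(−5, 14) and (10, 9)

Express y = (37 − x)/3 and substitute into the circle:
10x² − 50x − 500 = 0  ⟹  x² − 5x − 50 = 0
x = 10 or x = −5, giving (10, 9) and (−5, 14).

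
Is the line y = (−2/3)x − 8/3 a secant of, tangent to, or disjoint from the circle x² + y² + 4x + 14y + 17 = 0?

Substituting the line into the circle gives 13x² − 16x − 119 = 0.
Discriminant = (−16)² − 4·13·(−119) = 6444 > 0.
Two real roots: the line is a secant.

secant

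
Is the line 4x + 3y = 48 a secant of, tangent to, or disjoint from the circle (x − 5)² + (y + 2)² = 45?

Centre (5, −2), r² = 45. Distance² from centre to line = (−34)²/25 = 1156/25.
Since d² > r², the line lies outside the circle.

disjoint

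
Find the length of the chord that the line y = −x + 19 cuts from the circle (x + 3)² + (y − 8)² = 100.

From the line, y = −x + 19. Substituting:
2x² − 16x + 30 = 0  ⟹  x² − 8x + 15 = 0
x = 5 or x = 3, giving (5, 14) and (3, 16).
|(5, 14) − (3, 16)| = √((2)² + (−2)²) = 2√2.

2√2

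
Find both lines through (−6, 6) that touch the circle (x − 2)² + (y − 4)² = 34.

Let a tangent through (−6, 6) have slope m. Its distance from (2, 4) must equal √34:
(8m − (−2))² = 34(m² + 1)
15m² + 16m − 15 = 0, so m = −5/3 or m = 3/5.
With m = −5/3: 5x + 3y = −12. With m = 3/5: 3x − 5y = −48.

5x + 3y = −12 and 3x − 5y = −48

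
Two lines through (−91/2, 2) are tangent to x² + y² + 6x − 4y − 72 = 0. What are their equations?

Write the tangent as mx − y + (2 − m·(−91/2)) = 0 and set its distance from the centre to √85:
[m·(85/2) − (0)]² = 85(m² + 1)
81m² − 4 = 0, so m = −2/9 or m = 2/9.
With m = −2/9: 2x + 9y = −73. With m = 2/9: 2x − 9y = −109.

2x + 9y = −73 and 2x − 9y = −109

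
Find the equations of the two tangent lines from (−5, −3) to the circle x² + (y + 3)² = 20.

Write the tangent as mx − y + (−3 − m·(−5)) = 0 and set its distance from the centre to 2√5:
[m·(5) − (0)]² = 20(m² + 1)
m² − 4 = 0, so m = −2 or m = 2.
With m = −2: 2x + y = −13. With m = 2: 2x − y = −7.

2x + y = −13 and 2x − y = −7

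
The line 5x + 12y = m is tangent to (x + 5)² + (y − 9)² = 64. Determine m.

m = −21 or m = 187

The line touches the circle iff its distance from (−5, 9) is 8:
|5·(−5) + 12·9 − m| / √169 = 8
|m − (83)| = 8·13, so m = 187 or m = −21.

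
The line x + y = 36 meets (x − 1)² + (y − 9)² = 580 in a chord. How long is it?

The distance from (1, 9) to the line is 26/√2, and r² = 580.
Chord = 2√(r² − d²) = 2·√(242) = 22√2.

22√2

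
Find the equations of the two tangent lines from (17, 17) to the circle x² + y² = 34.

5x − 3y = 34 and 3x − 5y = −34

Write the tangent as mx − y + (17 − m·(17)) = 0 and set its distance from the centre to √34:
(−17m − (−17))² = 34(m² + 1)
15m² − 34m + 15 = 0, so m = 5/3 or m = 3/5.
Through (17, 17) these give 5x − 3y = 34 and 3x − 5y = −34.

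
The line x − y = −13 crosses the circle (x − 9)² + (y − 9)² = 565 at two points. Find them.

Substitute y = x + 13:
2x² − 10x − 468 = 0  ⟹  x² − 5x − 234 = 0
x = 18 or x = −13, giving (18, 31) and (−13, 0).

(−13, 0) and (18, 31)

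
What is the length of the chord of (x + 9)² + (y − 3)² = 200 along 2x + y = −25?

The distance from (−9, 3) to the line is 10/√5, and r² = 200.
Chord = 2√(r² − d²) = 2·√(180) = 12√5.

12√5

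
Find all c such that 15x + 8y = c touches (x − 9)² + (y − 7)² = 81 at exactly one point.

The line touches the circle iff its distance from (9, 7) is 9:
|15·9 + 8·7 − c| / √289 = 9
|c − (191)| = 9·17, so c = 344 or c = 38.

c = 38 or c = 344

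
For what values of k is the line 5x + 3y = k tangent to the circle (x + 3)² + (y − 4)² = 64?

The line touches the circle iff its distance from (−3, 4) is 8:
|5·(−3) + 3·4 − k| / √34 = 8
|k − (−3)| = 8√34.

k = −3 ± 8√34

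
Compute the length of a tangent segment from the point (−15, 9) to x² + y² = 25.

√281

The centre is (0, 0) and r = 5. The square of the distance from P to the centre is 225 + 81 = 306.
Power of the point: PT² = |PO|² − r² = 281, so PT = √281.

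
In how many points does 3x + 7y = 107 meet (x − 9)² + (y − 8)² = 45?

2

Substituting the line into the circle gives 58x² − 1188x + 4365 = 0.
Δ = 1411344 − 1012680 = 398664.
Two real roots: the line is a secant.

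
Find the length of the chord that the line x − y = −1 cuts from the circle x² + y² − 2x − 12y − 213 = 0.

22√2

Express y = x + 1 and substitute into the circle:
2x² − 12x − 224 = 0  ⟹  x² − 6x − 112 = 0
x = 14 or x = −8, giving (14, 15) and (−8, −7).
|(14, 15) − (−8, −7)| = √((22)² + (22)²) = 22√2.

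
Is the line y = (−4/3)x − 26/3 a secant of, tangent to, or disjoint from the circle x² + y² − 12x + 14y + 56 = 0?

d² = (4·6 + 3·(−7) − (−26))²/25 = 841/25; r² = 29.
Since d² > r², the line lies outside the circle.

disjoint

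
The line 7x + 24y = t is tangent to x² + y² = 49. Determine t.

t = −175 or t = 175

Tangency holds when the distance from the centre (0, 0) to the line equals the radius 7:
|7·0 + 24·0 − t| / √625 = 7
|t| = 7·25, so t = 175 or t = −175.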